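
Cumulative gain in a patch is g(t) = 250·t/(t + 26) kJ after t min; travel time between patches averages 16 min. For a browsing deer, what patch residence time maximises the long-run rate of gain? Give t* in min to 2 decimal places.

Maximise g(t)/(T+t): set derivative to zero → g'(t)(T+t) = g(t).
g'(t) = 250·26/(t + 26)². Setting 250·26/(t+26)² = 250t/[(t+26)(16+t)] gives 26(16+t) = t(t+26), so t² = 26×16 = 416.
t* = √416 = 20.4 min.

20.40 min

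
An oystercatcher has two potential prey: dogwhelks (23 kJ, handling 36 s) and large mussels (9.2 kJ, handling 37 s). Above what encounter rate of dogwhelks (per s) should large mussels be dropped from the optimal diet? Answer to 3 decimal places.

0.018 per s

Drop large mussels once their profitability E₂/h₂ falls below the rate achievable on dogwhelks alone: E₂/h₂ = λE₁/(1 + λh₁).
Solve for λ: λE₁h₂ = E₂(1 + λh₁) → λ(E₁h₂ − E₂h₁) = E₂ → λ = E₂/(E₁h₂ − E₂h₁).
λ = 9.2/(23×37 − 9.2×36) = 9.2/519.8 = 0.0177 per s.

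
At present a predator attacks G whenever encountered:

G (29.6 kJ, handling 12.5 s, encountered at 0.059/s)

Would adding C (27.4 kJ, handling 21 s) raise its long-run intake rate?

On G alone, R = ΣλE/(1+Σλh) = 1.746/1.737 = 1.005 kJ/s.
Profitability of C: 27.4/21 = 1.305 kJ/s.
1.305 > 1.005, so adding C raises the average — include it.

Yes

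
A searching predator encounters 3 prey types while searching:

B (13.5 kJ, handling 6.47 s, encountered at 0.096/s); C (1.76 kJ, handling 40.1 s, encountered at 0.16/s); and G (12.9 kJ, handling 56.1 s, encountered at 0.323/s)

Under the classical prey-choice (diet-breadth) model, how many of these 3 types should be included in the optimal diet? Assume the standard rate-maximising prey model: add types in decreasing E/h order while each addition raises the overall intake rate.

1

E/h in descending order: B 2.09, G 0.23, C 0.0439 kJ/s. The optimal diet is the largest prefix of this list for which every included type satisfies E_i/h_i > R on the types above it.
Rate on top 1: 0.7994. G: 0.23 < 0.7994 → exclude; stop.
Optimal diet: B — 1 of 3 types.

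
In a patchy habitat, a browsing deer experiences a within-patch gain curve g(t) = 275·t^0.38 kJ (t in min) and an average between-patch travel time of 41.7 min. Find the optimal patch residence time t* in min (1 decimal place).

25.6 min

Maximise g(t)/(T+t): set derivative to zero → g'(t)(T+t) = g(t).
g'(t) = 0.38·275·t^-0.62. Setting 0.38·275·t^-0.62 = 275·t^0.38/(41.7+t) gives 0.38(41.7+t) = t, so 0.62·t = 0.38×41.7.
t* = 0.38×41.7/0.62 = 25.56 min.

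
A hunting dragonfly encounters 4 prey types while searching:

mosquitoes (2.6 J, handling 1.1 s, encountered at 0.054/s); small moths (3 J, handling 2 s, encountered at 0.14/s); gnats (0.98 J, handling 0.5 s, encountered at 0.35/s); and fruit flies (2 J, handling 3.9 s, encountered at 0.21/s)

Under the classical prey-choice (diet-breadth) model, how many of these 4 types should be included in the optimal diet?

E/h in descending order: mosquitoes 2.36, gnats 1.96, small moths 1.5, fruit flies 0.513 J/s. The optimal diet is the largest prefix of this list for which every included type satisfies E_i/h_i > R on the types above it.
Rate on top 1: 0.1325. gnats: 1.96 > 0.1325 → include.
Rate on top 2: 0.3916. small moths: 1.5 > 0.3916 → include.
Rate on top 3: 0.5965. fruit flies: 0.513 < 0.5965 → exclude; stop.
Optimal diet: mosquitoes, gnats, small moths — 3 of 4 types.

3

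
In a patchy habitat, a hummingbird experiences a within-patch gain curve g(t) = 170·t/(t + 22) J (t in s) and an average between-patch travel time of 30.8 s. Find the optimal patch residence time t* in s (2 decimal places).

By the marginal value theorem, leave when the instantaneous gain rate g'(t) equals the habitat-wide average g(t)/(T + t).
g'(t) = 170·22/(t + 22)². Setting 170·22/(t+22)² = 170t/[(t+22)(30.8+t)] gives 22(30.8+t) = t(t+22), so t² = 22×30.8 = 677.6.
t* = √677.6 = 26.03 s.

26.03 s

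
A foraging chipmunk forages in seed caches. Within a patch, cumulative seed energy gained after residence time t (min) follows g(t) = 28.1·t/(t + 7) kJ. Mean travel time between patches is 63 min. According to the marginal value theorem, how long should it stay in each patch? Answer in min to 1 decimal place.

Maximise g(t)/(T+t): set derivative to zero → g'(t)(T+t) = g(t).
g'(t) = 28.1·7/(t + 7)². Setting 28.1·7/(t+7)² = 28.1t/[(t+7)(63+t)] gives 7(63+t) = t(t+7), so t² = 7×63 = 441.
t* = √441 = 21 min.

21.0 min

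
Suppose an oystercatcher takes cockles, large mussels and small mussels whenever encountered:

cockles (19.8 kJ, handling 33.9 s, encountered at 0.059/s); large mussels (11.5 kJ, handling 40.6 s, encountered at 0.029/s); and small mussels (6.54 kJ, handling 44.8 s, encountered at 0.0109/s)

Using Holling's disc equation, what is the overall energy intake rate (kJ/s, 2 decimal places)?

Energy encountered per unit search time: 0.059×19.8 + 0.029×11.5 + 0.0109×6.54 = 1.573 kJ/s.
Handling time per unit search time: 0.059×33.9 + 0.029×40.6 + 0.0109×44.8 = 3.666.
Rate = 1.573/(1 + 3.666) = 0.3371 kJ/s.

0.34 kJ/s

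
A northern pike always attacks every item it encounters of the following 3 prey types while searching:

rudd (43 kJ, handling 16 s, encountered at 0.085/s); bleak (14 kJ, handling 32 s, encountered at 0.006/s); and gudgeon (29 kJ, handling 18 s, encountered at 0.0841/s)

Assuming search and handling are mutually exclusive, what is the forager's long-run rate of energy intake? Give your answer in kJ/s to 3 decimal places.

1.519 kJ/s

R = Σλ_iE_i / (1 + Σλ_ih_i)
Numerator: 0.085×43 + 0.006×14 + 0.0841×29 = 6.178
Denominator: 1 + 0.085×16 + 0.006×32 + 0.0841×18 = 4.066
R = 6.178/4.066 = 1.519 kJ/s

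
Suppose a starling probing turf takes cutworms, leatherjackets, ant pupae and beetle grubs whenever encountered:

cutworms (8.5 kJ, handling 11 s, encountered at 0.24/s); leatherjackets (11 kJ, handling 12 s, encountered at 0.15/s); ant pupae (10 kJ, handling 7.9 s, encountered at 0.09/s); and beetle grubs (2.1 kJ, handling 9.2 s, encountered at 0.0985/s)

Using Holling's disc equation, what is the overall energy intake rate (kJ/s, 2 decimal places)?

0.68 kJ/s

Energy encountered per unit search time: 0.24×8.5 + 0.15×11 + 0.09×10 + 0.0985×2.1 = 4.797 kJ/s.
Handling time per unit search time: 0.24×11 + 0.15×12 + 0.09×7.9 + 0.0985×9.2 = 6.057.
Rate = 4.797/(1 + 6.057) = 0.6797 kJ/s.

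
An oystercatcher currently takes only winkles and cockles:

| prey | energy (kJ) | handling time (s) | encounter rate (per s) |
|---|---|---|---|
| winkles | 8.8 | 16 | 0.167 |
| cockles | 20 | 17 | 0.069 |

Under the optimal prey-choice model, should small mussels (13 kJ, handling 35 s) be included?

No

Intake rate on the current diet: R = (0.167×8.8 + 0.069×20) / (1 + 0.167×16 + 0.069×17) = 2.85/4.845 = 0.5882 kJ/s.
Profitability of small mussels: 13/35 = 0.3714 kJ/s.
0.3714 < 0.5882, so adding small mussels would lower the average — exclude it.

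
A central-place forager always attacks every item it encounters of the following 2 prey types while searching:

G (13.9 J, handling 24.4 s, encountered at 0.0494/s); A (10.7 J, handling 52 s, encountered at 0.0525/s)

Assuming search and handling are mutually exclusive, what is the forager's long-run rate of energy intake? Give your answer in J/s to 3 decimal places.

0.253 J/s

R = (0.0494×13.9 + 0.0525×10.7) / (1 + 0.0494×24.4 + 0.0525×52) = 1.248/4.935 = 0.253 J/s.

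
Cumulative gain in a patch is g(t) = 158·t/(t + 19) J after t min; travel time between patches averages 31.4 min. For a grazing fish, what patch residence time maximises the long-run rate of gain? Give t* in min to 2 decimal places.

Maximise g(t)/(T+t): set derivative to zero → g'(t)(T+t) = g(t).
g'(t) = 158·19/(t + 19)². Setting 158·19/(t+19)² = 158t/[(t+19)(31.4+t)] gives 19(31.4+t) = t(t+19), so t² = 19×31.4 = 596.6.
t* = √596.6 = 24.43 min.

24.43 min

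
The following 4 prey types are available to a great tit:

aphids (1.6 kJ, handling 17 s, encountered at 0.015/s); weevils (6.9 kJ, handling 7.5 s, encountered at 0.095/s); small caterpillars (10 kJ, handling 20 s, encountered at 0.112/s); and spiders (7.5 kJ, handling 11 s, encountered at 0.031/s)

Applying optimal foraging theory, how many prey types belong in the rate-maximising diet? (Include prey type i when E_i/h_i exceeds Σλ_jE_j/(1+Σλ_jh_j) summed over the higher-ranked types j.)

Rank by E/h (kJ/s): weevils 0.92, spiders 0.682, small caterpillars 0.5, aphids 0.0941. Include each in turn until the next type's E/h falls below the running intake rate.
Rate on top 1: 0.3828. spiders: 0.682 > 0.3828 → include.
Rate on top 2: 0.4324. small caterpillars: 0.5 > 0.4324 → include.
Rate on top 3: 0.4677. aphids: 0.0941 < 0.4677 → exclude; stop.
Optimal diet: weevils, spiders, small caterpillars — 3 of 4 types.

3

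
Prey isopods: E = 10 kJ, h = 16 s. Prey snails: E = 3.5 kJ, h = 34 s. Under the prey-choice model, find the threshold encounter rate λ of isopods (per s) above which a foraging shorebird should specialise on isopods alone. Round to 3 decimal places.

At the threshold, the rate on isopods alone equals the profitability of snails: λ·10/(1 + λ·16) = 3.5/34 = 0.1029.
Rearranging, λ(10 − 0.1029×16) = 0.1029, so λ = 0.1029/8.353 = 0.01232 per s.

0.012 per s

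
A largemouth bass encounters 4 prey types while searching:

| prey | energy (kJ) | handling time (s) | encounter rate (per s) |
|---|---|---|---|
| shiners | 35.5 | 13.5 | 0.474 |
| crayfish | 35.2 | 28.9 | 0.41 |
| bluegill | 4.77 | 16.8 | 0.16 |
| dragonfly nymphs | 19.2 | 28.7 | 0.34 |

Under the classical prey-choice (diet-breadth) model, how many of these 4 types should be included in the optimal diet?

E/h in descending order: shiners 2.63, crayfish 1.22, dragonfly nymphs 0.669, bluegill 0.284 kJ/s. The optimal diet is the largest prefix of this list for which every included type satisfies E_i/h_i > R on the types above it.
Rate on top 1: 2.274. crayfish: 1.22 < 2.274 → exclude; stop.
Optimal diet: shiners — 1 of 4 types.

1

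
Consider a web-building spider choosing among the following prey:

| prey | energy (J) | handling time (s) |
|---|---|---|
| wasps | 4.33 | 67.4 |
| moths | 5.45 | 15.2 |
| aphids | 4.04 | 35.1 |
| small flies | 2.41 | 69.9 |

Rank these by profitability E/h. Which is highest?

Profitability E/h (J/s): wasps = 4.33/67.4 = 0.0642, moths = 5.45/15.2 = 0.359, aphids = 4.04/35.1 = 0.115, small flies = 2.41/69.9 = 0.0345.
Ranked: moths > aphids > wasps > small flies.

moths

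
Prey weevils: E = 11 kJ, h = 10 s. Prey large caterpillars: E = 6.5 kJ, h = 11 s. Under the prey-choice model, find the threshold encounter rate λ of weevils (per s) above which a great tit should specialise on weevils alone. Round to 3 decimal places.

Drop large caterpillars once their profitability E₂/h₂ falls below the rate achievable on weevils alone: E₂/h₂ = λE₁/(1 + λh₁).
Solve for λ: λE₁h₂ = E₂(1 + λh₁) → λ(E₁h₂ − E₂h₁) = E₂ → λ = E₂/(E₁h₂ − E₂h₁).
λ = 6.5/(11×11 − 6.5×10) = 6.5/56 = 0.1161 per s.

0.116 per s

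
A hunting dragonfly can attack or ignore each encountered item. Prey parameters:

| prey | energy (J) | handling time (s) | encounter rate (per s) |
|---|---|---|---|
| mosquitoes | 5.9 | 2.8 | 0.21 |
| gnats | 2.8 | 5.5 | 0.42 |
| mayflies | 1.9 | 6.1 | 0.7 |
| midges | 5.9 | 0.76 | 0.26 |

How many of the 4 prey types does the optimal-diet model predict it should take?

2

E/h in descending order: midges 7.76, mosquitoes 2.11, gnats 0.509, mayflies 0.311 J/s. The optimal diet is the largest prefix of this list for which every included type satisfies E_i/h_i > R on the types above it.
Rate on top 1: 1.281. mosquitoes: 2.11 > 1.281 → include.
Rate on top 2: 1.553. gnats: 0.509 < 1.553 → exclude; stop.
Optimal diet: midges, mosquitoes — 2 of 4 types.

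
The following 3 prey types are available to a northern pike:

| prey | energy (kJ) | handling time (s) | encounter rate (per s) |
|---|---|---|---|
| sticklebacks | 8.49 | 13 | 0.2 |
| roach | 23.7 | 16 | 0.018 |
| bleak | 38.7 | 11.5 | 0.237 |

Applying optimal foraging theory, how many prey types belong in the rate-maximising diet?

1

E/h in descending order: bleak 3.37, roach 1.48, sticklebacks 0.653 kJ/s. The optimal diet is the largest prefix of this list for which every included type satisfies E_i/h_i > R on the types above it.
Rate on top 1: 2.462. roach: 1.48 < 2.462 → exclude; stop.
Optimal diet: bleak — 1 of 3 types.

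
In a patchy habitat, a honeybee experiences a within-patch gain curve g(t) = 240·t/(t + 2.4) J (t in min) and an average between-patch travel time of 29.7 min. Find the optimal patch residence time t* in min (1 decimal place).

8.4 min

Maximise g(t)/(T+t): set derivative to zero → g'(t)(T+t) = g(t).
g'(t) = 240·2.4/(t + 2.4)². Setting 240·2.4/(t+2.4)² = 240t/[(t+2.4)(29.7+t)] gives 2.4(29.7+t) = t(t+2.4), so t² = 2.4×29.7 = 71.28.
t* = √71.28 = 8.443 min.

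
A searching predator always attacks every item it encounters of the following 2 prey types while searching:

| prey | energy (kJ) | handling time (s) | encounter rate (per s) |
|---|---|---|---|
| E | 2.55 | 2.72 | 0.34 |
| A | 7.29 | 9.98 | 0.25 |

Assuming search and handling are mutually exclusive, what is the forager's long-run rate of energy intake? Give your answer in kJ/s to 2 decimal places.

0.61 kJ/s

R = Σλ_iE_i / (1 + Σλ_ih_i)
Numerator: 0.34×2.55 + 0.25×7.29 = 2.689
Denominator: 1 + 0.34×2.72 + 0.25×9.98 = 4.42
R = 2.689/4.42 = 0.6085 kJ/s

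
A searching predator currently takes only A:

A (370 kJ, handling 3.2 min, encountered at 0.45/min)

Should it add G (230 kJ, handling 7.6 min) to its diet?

On A alone, R = ΣλE/(1+Σλh) = 166.5/2.44 = 68.24 kJ/min.
Profitability of G: 230/7.6 = 30.26 kJ/min.
Since 30.26 < R, time spent handling G is better spent searching.

No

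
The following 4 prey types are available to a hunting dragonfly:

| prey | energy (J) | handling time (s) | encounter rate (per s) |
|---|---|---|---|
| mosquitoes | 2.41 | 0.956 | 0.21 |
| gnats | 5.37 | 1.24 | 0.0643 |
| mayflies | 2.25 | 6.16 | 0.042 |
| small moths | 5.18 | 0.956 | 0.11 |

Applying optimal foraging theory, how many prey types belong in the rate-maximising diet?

E/h in descending order: small moths 5.42, gnats 4.33, mosquitoes 2.52, mayflies 0.365 J/s. The optimal diet is the largest prefix of this list for which every included type satisfies E_i/h_i > R on the types above it.
Rate on top 1: 0.5156. gnats: 4.33 > 0.5156 → include.
Rate on top 2: 0.7723. mosquitoes: 2.52 > 0.7723 → include.
Rate on top 3: 1.026. mayflies: 0.365 < 1.026 → exclude; stop.
Optimal diet: small moths, gnats, mosquitoes — 3 of 4 types.

3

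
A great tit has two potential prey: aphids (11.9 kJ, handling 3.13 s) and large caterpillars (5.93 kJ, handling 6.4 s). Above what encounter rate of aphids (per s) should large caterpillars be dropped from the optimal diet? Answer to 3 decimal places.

0.103 per s

Drop large caterpillars once their profitability E₂/h₂ falls below the rate achievable on aphids alone: E₂/h₂ = λE₁/(1 + λh₁).
Solve for λ: λE₁h₂ = E₂(1 + λh₁) → λ(E₁h₂ − E₂h₁) = E₂ → λ = E₂/(E₁h₂ − E₂h₁).
λ = 5.93/(11.9×6.4 − 5.93×3.13) = 5.93/57.6 = 0.103 per s.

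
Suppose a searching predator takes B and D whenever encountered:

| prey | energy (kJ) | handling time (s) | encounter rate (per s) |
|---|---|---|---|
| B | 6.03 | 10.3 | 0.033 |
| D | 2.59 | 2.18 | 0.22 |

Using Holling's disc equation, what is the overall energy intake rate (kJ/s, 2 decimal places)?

0.42 kJ/s

R = Σλ_iE_i / (1 + Σλ_ih_i)
Numerator: 0.033×6.03 + 0.22×2.59 = 0.7688
Denominator: 1 + 0.033×10.3 + 0.22×2.18 = 1.82
R = 0.7688/1.82 = 0.4225 kJ/s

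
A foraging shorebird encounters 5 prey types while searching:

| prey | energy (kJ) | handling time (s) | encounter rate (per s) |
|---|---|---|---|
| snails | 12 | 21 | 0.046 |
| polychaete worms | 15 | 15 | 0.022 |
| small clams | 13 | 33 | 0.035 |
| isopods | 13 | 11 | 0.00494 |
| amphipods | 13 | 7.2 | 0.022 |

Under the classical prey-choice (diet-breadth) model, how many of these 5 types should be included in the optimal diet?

4

E/h in descending order: amphipods 1.81, isopods 1.18, polychaete worms 1, snails 0.571, small clams 0.394 kJ/s. The optimal diet is the largest prefix of this list for which every included type satisfies E_i/h_i > R on the types above it.
Rate on top 1: 0.2469. isopods: 1.18 > 0.2469 → include.
Rate on top 2: 0.2888. polychaete worms: 1 > 0.2888 → include.
Rate on top 3: 0.4409. snails: 0.571 > 0.4409 → include.
Rate on top 4: 0.4912. small clams: 0.394 < 0.4912 → exclude; stop.
Optimal diet: amphipods, isopods, polychaete worms, snails — 4 of 5 types.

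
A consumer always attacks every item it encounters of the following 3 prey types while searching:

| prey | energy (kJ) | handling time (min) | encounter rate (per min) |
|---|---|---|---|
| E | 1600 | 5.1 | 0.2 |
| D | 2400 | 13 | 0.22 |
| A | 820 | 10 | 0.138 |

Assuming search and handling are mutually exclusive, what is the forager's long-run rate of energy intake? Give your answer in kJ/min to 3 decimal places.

Energy encountered per unit search time: 0.2×1600 + 0.22×2400 + 0.138×820 = 961.2 kJ/min.
Handling time per unit search time: 0.2×5.1 + 0.22×13 + 0.138×10 = 5.26.
Rate = 961.2/(1 + 5.26) = 153.5 kJ/min.

153.540 kJ/min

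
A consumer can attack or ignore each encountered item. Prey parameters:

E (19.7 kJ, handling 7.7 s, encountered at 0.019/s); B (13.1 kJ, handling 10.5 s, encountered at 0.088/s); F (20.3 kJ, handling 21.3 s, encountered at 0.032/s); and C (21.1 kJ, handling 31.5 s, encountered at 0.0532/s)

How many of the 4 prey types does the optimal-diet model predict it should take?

3

Rank by E/h (kJ/s): E 2.56, B 1.25, F 0.953, C 0.67. Include each in turn until the next type's E/h falls below the running intake rate.
Rate on top 1: 0.3265. B: 1.25 > 0.3265 → include.
Rate on top 2: 0.7376. F: 0.953 > 0.7376 → include.
Rate on top 3: 0.791. C: 0.67 < 0.791 → exclude; stop.
Optimal diet: E, B, F — 3 of 4 types.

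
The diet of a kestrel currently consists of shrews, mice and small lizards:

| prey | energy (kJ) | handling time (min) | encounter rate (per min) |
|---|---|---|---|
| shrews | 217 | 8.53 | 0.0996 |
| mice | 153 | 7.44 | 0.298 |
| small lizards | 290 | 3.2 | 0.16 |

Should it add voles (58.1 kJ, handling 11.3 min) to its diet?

No

Intake rate on the current diet: R = (0.0996×217 + 0.298×153 + 0.16×290) / (1 + 0.0996×8.53 + 0.298×7.44 + 0.16×3.2) = 113.6/4.579 = 24.81 kJ/min.
Profitability of voles: 58.1/11.3 = 5.142 kJ/min.
Since 5.142 < R, time spent handling voles is better spent searching.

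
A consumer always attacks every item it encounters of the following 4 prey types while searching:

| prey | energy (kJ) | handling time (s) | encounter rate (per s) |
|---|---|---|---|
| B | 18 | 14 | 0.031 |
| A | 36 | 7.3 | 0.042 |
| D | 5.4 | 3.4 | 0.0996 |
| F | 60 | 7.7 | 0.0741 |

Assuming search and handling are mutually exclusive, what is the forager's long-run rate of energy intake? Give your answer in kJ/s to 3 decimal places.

2.662 kJ/s

R = Σλ_iE_i / (1 + Σλ_ih_i)
Numerator: 0.031×18 + 0.042×36 + 0.0996×5.4 + 0.0741×60 = 7.054
Denominator: 1 + 0.031×14 + 0.042×7.3 + 0.0996×3.4 + 0.0741×7.7 = 2.65
R = 7.054/2.65 = 2.662 kJ/s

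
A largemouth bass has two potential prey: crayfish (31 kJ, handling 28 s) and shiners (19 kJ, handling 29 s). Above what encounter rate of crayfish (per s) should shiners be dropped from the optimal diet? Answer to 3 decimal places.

Drop shiners once their profitability E₂/h₂ falls below the rate achievable on crayfish alone: E₂/h₂ = λE₁/(1 + λh₁).
Solve for λ: λE₁h₂ = E₂(1 + λh₁) → λ(E₁h₂ − E₂h₁) = E₂ → λ = E₂/(E₁h₂ − E₂h₁).
λ = 19/(31×29 − 19×28) = 19/367 = 0.05177 per s.

0.052 per s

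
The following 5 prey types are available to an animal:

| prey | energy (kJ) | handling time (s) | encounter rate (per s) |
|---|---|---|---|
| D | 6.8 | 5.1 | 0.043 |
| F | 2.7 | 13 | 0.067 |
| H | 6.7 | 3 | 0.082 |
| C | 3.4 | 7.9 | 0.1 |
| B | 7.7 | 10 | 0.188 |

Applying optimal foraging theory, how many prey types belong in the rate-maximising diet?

3

Profitabilities (E/h, kJ/s): H 2.23, D 1.33, B 0.77, C 0.43, F 0.208. Add prey in this order while the next type's profitability exceeds the intake rate on those already taken.
Rate on top 1: 0.4409. D: 1.33 > 0.4409 → include.
Rate on top 2: 0.5745. B: 0.77 > 0.5745 → include.
Rate on top 3: 0.6844. C: 0.43 < 0.6844 → exclude; stop.
Optimal diet: H, D, B — 3 of 5 types.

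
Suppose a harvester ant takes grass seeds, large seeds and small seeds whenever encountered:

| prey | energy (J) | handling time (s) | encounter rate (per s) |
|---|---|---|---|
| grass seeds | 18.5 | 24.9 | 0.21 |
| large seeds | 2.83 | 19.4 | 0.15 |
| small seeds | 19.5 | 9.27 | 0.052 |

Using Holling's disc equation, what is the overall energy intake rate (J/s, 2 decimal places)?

Energy encountered per unit search time: 0.21×18.5 + 0.15×2.83 + 0.052×19.5 = 5.324 J/s.
Handling time per unit search time: 0.21×24.9 + 0.15×19.4 + 0.052×9.27 = 8.621.
Rate = 5.324/(1 + 8.621) = 0.5533 J/s.

0.55 J/s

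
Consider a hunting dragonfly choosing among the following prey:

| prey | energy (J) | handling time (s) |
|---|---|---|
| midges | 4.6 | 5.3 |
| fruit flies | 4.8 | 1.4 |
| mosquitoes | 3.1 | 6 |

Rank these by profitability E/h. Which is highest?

fruit flies

Profitability E/h (J/s): midges = 4.6/5.3 = 0.868, fruit flies = 4.8/1.4 = 3.43, mosquitoes = 3.1/6 = 0.517.
Ranked: fruit flies > midges > mosquitoes.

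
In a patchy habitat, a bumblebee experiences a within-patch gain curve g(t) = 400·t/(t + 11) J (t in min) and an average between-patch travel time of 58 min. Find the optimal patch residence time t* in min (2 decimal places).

Optimal t* satisfies g'(t*) = g(t*)/(T + t*).
g'(t) = 400·11/(t + 11)². Setting 400·11/(t+11)² = 400t/[(t+11)(58+t)] gives 11(58+t) = t(t+11), so t² = 11×58 = 638.
t* = √638 = 25.26 min.

25.26 min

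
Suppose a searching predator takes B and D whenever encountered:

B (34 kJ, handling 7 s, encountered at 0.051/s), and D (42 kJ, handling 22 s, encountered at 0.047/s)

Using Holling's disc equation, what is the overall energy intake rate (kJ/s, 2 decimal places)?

Energy encountered per unit search time: 0.051×34 + 0.047×42 = 3.708 kJ/s.
Handling time per unit search time: 0.051×7 + 0.047×22 = 1.391.
Rate = 3.708/(1 + 1.391) = 1.551 kJ/s.

1.55 kJ/s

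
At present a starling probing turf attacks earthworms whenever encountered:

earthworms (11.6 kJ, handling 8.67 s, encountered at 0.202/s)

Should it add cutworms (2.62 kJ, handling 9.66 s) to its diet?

On earthworms alone, R = ΣλE/(1+Σλh) = 2.343/2.751 = 0.8517 kJ/s.
Profitability of cutworms: 2.62/9.66 = 0.2712 kJ/s.
0.2712 < 0.8517, so adding cutworms would lower the average — exclude it.

No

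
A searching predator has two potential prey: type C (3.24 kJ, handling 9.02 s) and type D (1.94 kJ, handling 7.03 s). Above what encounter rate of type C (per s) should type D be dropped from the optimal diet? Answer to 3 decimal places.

0.368 per s

Drop type D once their profitability E₂/h₂ falls below the rate achievable on type C alone: E₂/h₂ = λE₁/(1 + λh₁).
Solve for λ: λE₁h₂ = E₂(1 + λh₁) → λ(E₁h₂ − E₂h₁) = E₂ → λ = E₂/(E₁h₂ − E₂h₁).
λ = 1.94/(3.24×7.03 − 1.94×9.02) = 1.94/5.278 = 0.3675 per s.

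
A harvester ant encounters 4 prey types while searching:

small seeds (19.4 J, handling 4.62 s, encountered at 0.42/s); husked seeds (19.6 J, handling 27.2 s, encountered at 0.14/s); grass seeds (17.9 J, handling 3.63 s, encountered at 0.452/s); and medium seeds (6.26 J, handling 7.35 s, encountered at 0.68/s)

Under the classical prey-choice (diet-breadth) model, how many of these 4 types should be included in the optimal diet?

Rank by E/h (J/s): grass seeds 4.93, small seeds 4.2, medium seeds 0.852, husked seeds 0.721. Include each in turn until the next type's E/h falls below the running intake rate.
Rate on top 1: 3.064. small seeds: 4.2 > 3.064 → include.
Rate on top 2: 3.545. medium seeds: 0.852 < 3.545 → exclude; stop.
Optimal diet: grass seeds, small seeds — 2 of 4 types.

2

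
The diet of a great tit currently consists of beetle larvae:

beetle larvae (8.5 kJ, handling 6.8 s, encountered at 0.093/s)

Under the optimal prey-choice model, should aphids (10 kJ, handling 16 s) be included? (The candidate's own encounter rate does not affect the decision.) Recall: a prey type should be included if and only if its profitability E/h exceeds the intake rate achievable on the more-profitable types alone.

Intake rate on the current diet: R = (0.093×8.5) / (1 + 0.093×6.8) = 0.7905/1.632 = 0.4843 kJ/s.
aphids: E/h = 10/16 = 0.625 kJ/s.
Since 0.625 > R, including aphids increases the long-run rate.

Yes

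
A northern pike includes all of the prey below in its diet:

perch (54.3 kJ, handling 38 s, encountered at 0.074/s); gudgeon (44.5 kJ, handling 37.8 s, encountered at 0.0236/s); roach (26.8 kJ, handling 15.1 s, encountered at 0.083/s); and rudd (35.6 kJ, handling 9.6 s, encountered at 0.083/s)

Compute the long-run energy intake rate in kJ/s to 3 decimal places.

1.517 kJ/s

R = Σλ_iE_i / (1 + Σλ_ih_i)
Numerator: 0.074×54.3 + 0.0236×44.5 + 0.083×26.8 + 0.083×35.6 = 10.25
Denominator: 1 + 0.074×38 + 0.0236×37.8 + 0.083×15.1 + 0.083×9.6 = 6.754
R = 10.25/6.754 = 1.517 kJ/s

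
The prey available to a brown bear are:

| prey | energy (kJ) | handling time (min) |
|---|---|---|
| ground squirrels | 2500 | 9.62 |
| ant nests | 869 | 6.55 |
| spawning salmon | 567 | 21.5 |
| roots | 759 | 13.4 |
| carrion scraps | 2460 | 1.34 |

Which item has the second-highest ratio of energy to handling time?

ground squirrels

Profitability E/h (kJ/min): ground squirrels = 2500/9.62 = 260, ant nests = 869/6.55 = 133, spawning salmon = 567/21.5 = 26.4, roots = 759/13.4 = 56.6, carrion scraps = 2460/1.34 = 1.84e+03.
Ranked: carrion scraps > ground squirrels > ant nests > roots > spawning salmon.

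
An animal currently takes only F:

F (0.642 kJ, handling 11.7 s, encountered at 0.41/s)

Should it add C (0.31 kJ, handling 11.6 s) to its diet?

No

On F alone, R = ΣλE/(1+Σλh) = 0.2632/5.797 = 0.04541 kJ/s.
C: E/h = 0.31/11.6 = 0.02672 kJ/s.
Since 0.02672 < R, time spent handling C is better spent searching.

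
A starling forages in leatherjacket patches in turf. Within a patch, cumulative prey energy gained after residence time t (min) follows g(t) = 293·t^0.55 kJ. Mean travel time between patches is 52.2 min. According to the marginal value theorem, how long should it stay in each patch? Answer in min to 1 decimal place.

By the marginal value theorem, leave when the instantaneous gain rate g'(t) equals the habitat-wide average g(t)/(T + t).
g'(t) = 0.55·293·t^-0.45. Setting 0.55·293·t^-0.45 = 293·t^0.55/(52.2+t) gives 0.55(52.2+t) = t, so 0.45·t = 0.55×52.2.
t* = 0.55×52.2/0.45 = 63.8 min.

63.8 min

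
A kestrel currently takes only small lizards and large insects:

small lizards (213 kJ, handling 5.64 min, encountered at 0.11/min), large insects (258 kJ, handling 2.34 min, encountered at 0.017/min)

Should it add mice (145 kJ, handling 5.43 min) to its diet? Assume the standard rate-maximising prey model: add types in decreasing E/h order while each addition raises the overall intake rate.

Current rate: (0.11×213 + 0.017×258)/(1 + 0.11×5.64 + 0.017×2.34) = 16.75 kJ/min.
Profitability of mice: 145/5.43 = 26.7 kJ/min.
26.7 > 16.75, so adding mice raises the average — include it.

Yes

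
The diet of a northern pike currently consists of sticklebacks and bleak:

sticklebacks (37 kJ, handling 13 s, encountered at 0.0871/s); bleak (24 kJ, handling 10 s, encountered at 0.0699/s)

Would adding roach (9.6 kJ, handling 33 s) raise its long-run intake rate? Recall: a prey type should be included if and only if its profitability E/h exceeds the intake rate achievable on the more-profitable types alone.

No

On sticklebacks and bleak alone, R = ΣλE/(1+Σλh) = 4.9/2.831 = 1.731 kJ/s.
Profitability of roach: 9.6/33 = 0.2909 kJ/s.
0.2909 < 1.731, so adding roach would lower the average — exclude it.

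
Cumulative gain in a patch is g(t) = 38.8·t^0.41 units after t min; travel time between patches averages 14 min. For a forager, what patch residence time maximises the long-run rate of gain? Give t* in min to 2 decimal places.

9.73 min

Maximise g(t)/(T+t): set derivative to zero → g'(t)(T+t) = g(t).
g'(t) = 0.41·38.8·t^-0.59. Setting 0.41·38.8·t^-0.59 = 38.8·t^0.41/(14+t) gives 0.41(14+t) = t, so 0.59·t = 0.41×14.
t* = 0.41×14/0.59 = 9.729 min.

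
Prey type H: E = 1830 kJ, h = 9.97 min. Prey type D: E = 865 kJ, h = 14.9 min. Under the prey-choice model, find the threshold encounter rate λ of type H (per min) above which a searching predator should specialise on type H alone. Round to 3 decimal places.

0.046 per min

At the threshold, the rate on type H alone equals the profitability of type D: λ·1830/(1 + λ·9.97) = 865/14.9 = 58.05.
Rearranging, λ(1830 − 58.05×9.97) = 58.05, so λ = 58.05/1251 = 0.0464 per min.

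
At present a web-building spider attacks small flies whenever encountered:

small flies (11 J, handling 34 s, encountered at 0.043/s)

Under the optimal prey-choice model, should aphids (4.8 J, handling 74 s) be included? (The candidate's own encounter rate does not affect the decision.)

No

On small flies alone, R = ΣλE/(1+Σλh) = 0.473/2.462 = 0.1921 J/s.
aphids: E/h = 4.8/74 = 0.06486 J/s.
0.06486 < 0.1921, so adding aphids would lower the average — exclude it.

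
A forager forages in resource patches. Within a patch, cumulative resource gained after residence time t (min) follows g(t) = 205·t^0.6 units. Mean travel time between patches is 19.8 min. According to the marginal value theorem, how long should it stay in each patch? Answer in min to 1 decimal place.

By the marginal value theorem, leave when the instantaneous gain rate g'(t) equals the habitat-wide average g(t)/(T + t).
g'(t) = 0.6·205·t^-0.4. Setting 0.6·205·t^-0.4 = 205·t^0.6/(19.8+t) gives 0.6(19.8+t) = t, so 0.40·t = 0.6×19.8.
t* = 0.6×19.8/0.40 = 29.7 min.

29.7 min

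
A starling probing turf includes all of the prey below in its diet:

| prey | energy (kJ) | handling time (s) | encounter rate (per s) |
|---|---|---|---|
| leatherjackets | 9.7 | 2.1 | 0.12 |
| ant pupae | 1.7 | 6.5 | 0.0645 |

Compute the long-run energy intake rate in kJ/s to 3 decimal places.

R = Σλ_iE_i / (1 + Σλ_ih_i)
Numerator: 0.12×9.7 + 0.0645×1.7 = 1.274
Denominator: 1 + 0.12×2.1 + 0.0645×6.5 = 1.671
R = 1.274/1.671 = 0.7621 kJ/s

0.762 kJ/s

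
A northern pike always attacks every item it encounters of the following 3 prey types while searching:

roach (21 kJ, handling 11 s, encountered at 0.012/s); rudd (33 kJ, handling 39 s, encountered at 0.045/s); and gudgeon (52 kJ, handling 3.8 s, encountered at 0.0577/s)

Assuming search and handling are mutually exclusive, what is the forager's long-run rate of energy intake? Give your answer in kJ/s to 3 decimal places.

R = Σλ_iE_i / (1 + Σλ_ih_i)
Numerator: 0.012×21 + 0.045×33 + 0.0577×52 = 4.737
Denominator: 1 + 0.012×11 + 0.045×39 + 0.0577×3.8 = 3.106
R = 4.737/3.106 = 1.525 kJ/s

1.525 kJ/s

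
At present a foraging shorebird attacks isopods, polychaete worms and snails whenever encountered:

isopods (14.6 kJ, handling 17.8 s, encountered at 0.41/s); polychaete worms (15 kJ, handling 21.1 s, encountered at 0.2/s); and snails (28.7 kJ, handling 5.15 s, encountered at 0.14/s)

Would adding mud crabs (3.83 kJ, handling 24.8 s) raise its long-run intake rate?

On isopods, polychaete worms and snails alone, R = ΣλE/(1+Σλh) = 13/13.24 = 0.9822 kJ/s.
Profitability of mud crabs: 3.83/24.8 = 0.1544 kJ/s.
Since 0.1544 < R, time spent handling mud crabs is better spent searching.

No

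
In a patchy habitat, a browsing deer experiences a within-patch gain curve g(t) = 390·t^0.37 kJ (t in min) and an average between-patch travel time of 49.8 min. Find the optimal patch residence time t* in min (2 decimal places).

29.25 min

Maximise g(t)/(T+t): set derivative to zero → g'(t)(T+t) = g(t).
g'(t) = 0.37·390·t^-0.63. Setting 0.37·390·t^-0.63 = 390·t^0.37/(49.8+t) gives 0.37(49.8+t) = t, so 0.63·t = 0.37×49.8.
t* = 0.37×49.8/0.63 = 29.25 min.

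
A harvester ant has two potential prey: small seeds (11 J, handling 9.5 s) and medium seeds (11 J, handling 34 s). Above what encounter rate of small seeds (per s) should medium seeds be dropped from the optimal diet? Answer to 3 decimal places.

Drop medium seeds once their profitability E₂/h₂ falls below the rate achievable on small seeds alone: E₂/h₂ = λE₁/(1 + λh₁).
Solve for λ: λE₁h₂ = E₂(1 + λh₁) → λ(E₁h₂ − E₂h₁) = E₂ → λ = E₂/(E₁h₂ − E₂h₁).
λ = 11/(11×34 − 11×9.5) = 11/269.5 = 0.04082 per s.

0.041 per s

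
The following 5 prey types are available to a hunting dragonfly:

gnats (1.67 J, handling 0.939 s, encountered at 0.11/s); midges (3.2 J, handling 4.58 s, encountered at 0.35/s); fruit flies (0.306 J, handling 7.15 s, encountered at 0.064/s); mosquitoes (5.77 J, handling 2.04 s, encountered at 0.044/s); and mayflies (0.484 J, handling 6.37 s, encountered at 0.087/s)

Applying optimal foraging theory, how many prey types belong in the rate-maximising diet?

Profitabilities (E/h, J/s): mosquitoes 2.83, gnats 1.78, midges 0.699, mayflies 0.076, fruit flies 0.0428. Add prey in this order while the next type's profitability exceeds the intake rate on those already taken.
Rate on top 1: 0.233. gnats: 1.78 > 0.233 → include.
Rate on top 2: 0.3668. midges: 0.699 > 0.3668 → include.
Rate on top 3: 0.5571. mayflies: 0.076 < 0.5571 → exclude; stop.
Optimal diet: mosquitoes, gnats, midges — 3 of 5 types.

3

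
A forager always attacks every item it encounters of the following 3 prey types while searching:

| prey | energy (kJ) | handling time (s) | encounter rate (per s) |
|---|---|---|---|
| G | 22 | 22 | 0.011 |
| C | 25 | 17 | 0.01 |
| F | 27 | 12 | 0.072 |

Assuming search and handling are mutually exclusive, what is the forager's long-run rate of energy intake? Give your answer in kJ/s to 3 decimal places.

1.070 kJ/s

Energy encountered per unit search time: 0.011×22 + 0.01×25 + 0.072×27 = 2.436 kJ/s.
Handling time per unit search time: 0.011×22 + 0.01×17 + 0.072×12 = 1.276.
Rate = 2.436/(1 + 1.276) = 1.07 kJ/s.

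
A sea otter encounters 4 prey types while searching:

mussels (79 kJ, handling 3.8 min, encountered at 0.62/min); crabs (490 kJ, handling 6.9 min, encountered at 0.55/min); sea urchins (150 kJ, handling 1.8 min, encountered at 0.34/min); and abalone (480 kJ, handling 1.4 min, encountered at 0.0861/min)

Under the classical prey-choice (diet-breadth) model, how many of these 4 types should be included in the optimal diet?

3

E/h in descending order: abalone 343, sea urchins 83.3, crabs 71, mussels 20.8 kJ/min. The optimal diet is the largest prefix of this list for which every included type satisfies E_i/h_i > R on the types above it.
Rate on top 1: 36.88. sea urchins: 83.3 > 36.88 → include.
Rate on top 2: 53.29. crabs: 71 > 53.29 → include.
Rate on top 3: 65.46. mussels: 20.8 < 65.46 → exclude; stop.
Optimal diet: abalone, sea urchins, crabs — 3 of 4 types.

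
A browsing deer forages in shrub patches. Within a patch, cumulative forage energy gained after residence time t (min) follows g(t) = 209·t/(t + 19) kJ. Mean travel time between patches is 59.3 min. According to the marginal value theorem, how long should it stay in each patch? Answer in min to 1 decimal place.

33.6 min

Optimal t* satisfies g'(t*) = g(t*)/(T + t*).
g'(t) = 209·19/(t + 19)². Setting 209·19/(t+19)² = 209t/[(t+19)(59.3+t)] gives 19(59.3+t) = t(t+19), so t² = 19×59.3 = 1127.
t* = √1127 = 33.57 min.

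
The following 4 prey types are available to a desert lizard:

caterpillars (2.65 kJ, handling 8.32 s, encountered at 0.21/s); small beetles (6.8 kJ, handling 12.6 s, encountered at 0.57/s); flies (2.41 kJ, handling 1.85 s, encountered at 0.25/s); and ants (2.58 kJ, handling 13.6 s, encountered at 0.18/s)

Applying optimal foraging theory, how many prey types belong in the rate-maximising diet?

Profitabilities (E/h, kJ/s): flies 1.3, small beetles 0.54, caterpillars 0.319, ants 0.19. Add prey in this order while the next type's profitability exceeds the intake rate on those already taken.
Rate on top 1: 0.412. small beetles: 0.54 > 0.412 → include.
Rate on top 2: 0.5181. caterpillars: 0.319 < 0.5181 → exclude; stop.
Optimal diet: flies, small beetles — 2 of 4 types.

2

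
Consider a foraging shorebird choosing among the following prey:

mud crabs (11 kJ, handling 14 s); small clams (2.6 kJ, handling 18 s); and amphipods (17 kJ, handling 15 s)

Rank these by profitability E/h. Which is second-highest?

mud crabs

Profitability E/h (kJ/s): mud crabs = 11/14 = 0.786, small clams = 2.6/18 = 0.144, amphipods = 17/15 = 1.13.
Ranked: amphipods > mud crabs > small clams.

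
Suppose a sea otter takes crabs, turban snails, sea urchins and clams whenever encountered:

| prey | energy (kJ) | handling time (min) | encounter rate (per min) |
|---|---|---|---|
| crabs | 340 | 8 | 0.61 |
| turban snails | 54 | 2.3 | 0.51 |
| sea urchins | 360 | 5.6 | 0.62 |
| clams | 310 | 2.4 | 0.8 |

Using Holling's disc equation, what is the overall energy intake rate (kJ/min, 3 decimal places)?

56.741 kJ/min

R = (0.61×340 + 0.51×54 + 0.62×360 + 0.8×310) / (1 + 0.61×8 + 0.51×2.3 + 0.62×5.6 + 0.8×2.4) = 706.1/12.45 = 56.74 kJ/min.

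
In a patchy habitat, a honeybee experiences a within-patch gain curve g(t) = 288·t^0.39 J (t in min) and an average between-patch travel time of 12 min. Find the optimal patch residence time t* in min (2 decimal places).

7.67 min

By the marginal value theorem, leave when the instantaneous gain rate g'(t) equals the habitat-wide average g(t)/(T + t).
g'(t) = 0.39·288·t^-0.61. Setting 0.39·288·t^-0.61 = 288·t^0.39/(12+t) gives 0.39(12+t) = t, so 0.61·t = 0.39×12.
t* = 0.39×12/0.61 = 7.672 min.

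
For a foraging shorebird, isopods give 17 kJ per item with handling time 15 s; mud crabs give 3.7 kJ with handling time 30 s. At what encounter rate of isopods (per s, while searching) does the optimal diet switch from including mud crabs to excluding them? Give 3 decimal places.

Drop mud crabs once their profitability E₂/h₂ falls below the rate achievable on isopods alone: E₂/h₂ = λE₁/(1 + λh₁).
Solve for λ: λE₁h₂ = E₂(1 + λh₁) → λ(E₁h₂ − E₂h₁) = E₂ → λ = E₂/(E₁h₂ − E₂h₁).
λ = 3.7/(17×30 − 3.7×15) = 3.7/454.5 = 0.008141 per s.

0.008 per s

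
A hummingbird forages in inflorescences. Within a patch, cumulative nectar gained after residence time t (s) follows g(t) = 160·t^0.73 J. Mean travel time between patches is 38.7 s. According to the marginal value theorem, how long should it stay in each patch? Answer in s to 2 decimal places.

104.63 s

Maximise g(t)/(T+t): set derivative to zero → g'(t)(T+t) = g(t).
g'(t) = 0.73·160·t^-0.27. Setting 0.73·160·t^-0.27 = 160·t^0.73/(38.7+t) gives 0.73(38.7+t) = t, so 0.27·t = 0.73×38.7.
t* = 0.73×38.7/0.27 = 104.6 s.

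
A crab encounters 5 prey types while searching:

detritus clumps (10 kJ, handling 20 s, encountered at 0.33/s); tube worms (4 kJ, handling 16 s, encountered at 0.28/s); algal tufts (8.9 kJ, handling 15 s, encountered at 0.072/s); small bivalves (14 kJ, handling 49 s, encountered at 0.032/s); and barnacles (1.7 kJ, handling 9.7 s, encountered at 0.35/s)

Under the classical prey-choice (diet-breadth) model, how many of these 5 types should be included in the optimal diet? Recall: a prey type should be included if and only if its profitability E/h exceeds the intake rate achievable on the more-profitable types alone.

2

E/h in descending order: algal tufts 0.593, detritus clumps 0.5, small bivalves 0.286, tube worms 0.25, barnacles 0.175 kJ/s. The optimal diet is the largest prefix of this list for which every included type satisfies E_i/h_i > R on the types above it.
Rate on top 1: 0.3081. detritus clumps: 0.5 > 0.3081 → include.
Rate on top 2: 0.454. small bivalves: 0.286 < 0.454 → exclude; stop.
Optimal diet: algal tufts, detritus clumps — 2 of 5 types.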